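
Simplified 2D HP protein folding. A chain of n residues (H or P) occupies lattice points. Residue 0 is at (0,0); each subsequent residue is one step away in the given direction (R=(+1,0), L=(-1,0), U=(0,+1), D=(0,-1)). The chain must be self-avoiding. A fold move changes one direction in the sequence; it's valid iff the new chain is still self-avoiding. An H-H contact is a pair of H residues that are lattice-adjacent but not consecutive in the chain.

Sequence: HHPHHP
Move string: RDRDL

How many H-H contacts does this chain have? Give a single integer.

Positions: [(0, 0), (1, 0), (1, -1), (2, -1), (2, -2), (1, -2)]
No H-H contacts found.

Answer: 0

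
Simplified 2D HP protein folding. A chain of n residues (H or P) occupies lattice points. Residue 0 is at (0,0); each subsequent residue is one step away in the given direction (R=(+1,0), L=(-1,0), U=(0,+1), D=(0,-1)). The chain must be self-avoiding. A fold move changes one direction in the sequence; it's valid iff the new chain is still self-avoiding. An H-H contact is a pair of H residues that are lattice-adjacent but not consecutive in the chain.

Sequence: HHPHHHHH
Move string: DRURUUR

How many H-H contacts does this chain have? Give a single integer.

Answer: 1

Derivation:
Positions: [(0, 0), (0, -1), (1, -1), (1, 0), (2, 0), (2, 1), (2, 2), (3, 2)]
H-H contact: residue 0 @(0,0) - residue 3 @(1, 0)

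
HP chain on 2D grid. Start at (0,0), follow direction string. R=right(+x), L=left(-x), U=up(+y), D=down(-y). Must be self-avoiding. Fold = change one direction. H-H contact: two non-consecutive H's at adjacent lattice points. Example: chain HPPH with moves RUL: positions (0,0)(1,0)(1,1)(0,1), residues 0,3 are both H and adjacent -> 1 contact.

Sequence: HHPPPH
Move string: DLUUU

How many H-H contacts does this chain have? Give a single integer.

Positions: [(0, 0), (0, -1), (-1, -1), (-1, 0), (-1, 1), (-1, 2)]
No H-H contacts found.

Answer: 0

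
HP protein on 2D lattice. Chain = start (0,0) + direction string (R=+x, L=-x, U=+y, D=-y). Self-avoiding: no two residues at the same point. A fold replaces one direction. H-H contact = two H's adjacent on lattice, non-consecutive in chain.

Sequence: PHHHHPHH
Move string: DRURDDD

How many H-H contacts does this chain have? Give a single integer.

Answer: 0

Derivation:
Positions: [(0, 0), (0, -1), (1, -1), (1, 0), (2, 0), (2, -1), (2, -2), (2, -3)]
No H-H contacts found.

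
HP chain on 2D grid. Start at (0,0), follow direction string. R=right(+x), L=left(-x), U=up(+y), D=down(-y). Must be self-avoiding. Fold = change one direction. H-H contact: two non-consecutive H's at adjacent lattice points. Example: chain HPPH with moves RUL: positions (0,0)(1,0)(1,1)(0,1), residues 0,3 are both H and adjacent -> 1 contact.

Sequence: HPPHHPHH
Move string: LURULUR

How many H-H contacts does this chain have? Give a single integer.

Positions: [(0, 0), (-1, 0), (-1, 1), (0, 1), (0, 2), (-1, 2), (-1, 3), (0, 3)]
H-H contact: residue 0 @(0,0) - residue 3 @(0, 1)
H-H contact: residue 4 @(0,2) - residue 7 @(0, 3)

Answer: 2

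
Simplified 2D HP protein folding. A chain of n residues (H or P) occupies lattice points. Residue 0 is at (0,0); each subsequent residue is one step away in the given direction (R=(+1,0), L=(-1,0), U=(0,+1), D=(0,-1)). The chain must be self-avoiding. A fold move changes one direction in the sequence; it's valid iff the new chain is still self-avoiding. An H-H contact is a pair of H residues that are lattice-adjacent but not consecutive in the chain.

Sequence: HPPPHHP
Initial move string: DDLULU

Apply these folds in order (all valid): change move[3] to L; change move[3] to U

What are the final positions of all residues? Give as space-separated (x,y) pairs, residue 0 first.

Initial moves: DDLULU
Fold: move[3]->L => DDLLLU (positions: [(0, 0), (0, -1), (0, -2), (-1, -2), (-2, -2), (-3, -2), (-3, -1)])
Fold: move[3]->U => DDLULU (positions: [(0, 0), (0, -1), (0, -2), (-1, -2), (-1, -1), (-2, -1), (-2, 0)])

Answer: (0,0) (0,-1) (0,-2) (-1,-2) (-1,-1) (-2,-1) (-2,0)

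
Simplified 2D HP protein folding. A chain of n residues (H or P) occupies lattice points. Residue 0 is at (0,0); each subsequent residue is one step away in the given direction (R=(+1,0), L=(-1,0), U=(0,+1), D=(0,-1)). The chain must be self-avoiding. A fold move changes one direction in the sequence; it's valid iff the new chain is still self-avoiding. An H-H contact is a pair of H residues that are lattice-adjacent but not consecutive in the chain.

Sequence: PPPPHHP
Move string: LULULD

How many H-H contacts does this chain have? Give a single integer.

Answer: 0

Derivation:
Positions: [(0, 0), (-1, 0), (-1, 1), (-2, 1), (-2, 2), (-3, 2), (-3, 1)]
No H-H contacts found.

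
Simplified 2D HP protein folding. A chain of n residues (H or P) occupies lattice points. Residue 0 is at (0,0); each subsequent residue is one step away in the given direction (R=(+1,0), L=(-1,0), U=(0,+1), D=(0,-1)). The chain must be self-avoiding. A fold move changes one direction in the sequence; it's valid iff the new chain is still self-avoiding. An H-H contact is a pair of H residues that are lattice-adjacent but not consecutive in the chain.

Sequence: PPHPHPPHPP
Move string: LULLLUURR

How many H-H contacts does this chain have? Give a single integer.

Positions: [(0, 0), (-1, 0), (-1, 1), (-2, 1), (-3, 1), (-4, 1), (-4, 2), (-4, 3), (-3, 3), (-2, 3)]
No H-H contacts found.

Answer: 0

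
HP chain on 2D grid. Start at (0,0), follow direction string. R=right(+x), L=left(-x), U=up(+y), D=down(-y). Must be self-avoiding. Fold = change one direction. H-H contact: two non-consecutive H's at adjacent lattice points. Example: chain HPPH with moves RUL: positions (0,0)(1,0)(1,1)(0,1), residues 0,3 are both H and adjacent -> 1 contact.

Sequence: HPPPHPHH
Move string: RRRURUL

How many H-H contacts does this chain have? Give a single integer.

Answer: 1

Derivation:
Positions: [(0, 0), (1, 0), (2, 0), (3, 0), (3, 1), (4, 1), (4, 2), (3, 2)]
H-H contact: residue 4 @(3,1) - residue 7 @(3, 2)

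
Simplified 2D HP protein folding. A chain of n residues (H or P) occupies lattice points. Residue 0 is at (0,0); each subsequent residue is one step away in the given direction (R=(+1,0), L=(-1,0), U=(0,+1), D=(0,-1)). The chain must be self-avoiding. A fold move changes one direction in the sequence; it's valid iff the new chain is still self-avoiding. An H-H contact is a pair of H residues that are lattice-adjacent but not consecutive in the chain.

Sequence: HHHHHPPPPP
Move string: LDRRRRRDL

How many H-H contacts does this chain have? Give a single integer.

Answer: 1

Derivation:
Positions: [(0, 0), (-1, 0), (-1, -1), (0, -1), (1, -1), (2, -1), (3, -1), (4, -1), (4, -2), (3, -2)]
H-H contact: residue 0 @(0,0) - residue 3 @(0, -1)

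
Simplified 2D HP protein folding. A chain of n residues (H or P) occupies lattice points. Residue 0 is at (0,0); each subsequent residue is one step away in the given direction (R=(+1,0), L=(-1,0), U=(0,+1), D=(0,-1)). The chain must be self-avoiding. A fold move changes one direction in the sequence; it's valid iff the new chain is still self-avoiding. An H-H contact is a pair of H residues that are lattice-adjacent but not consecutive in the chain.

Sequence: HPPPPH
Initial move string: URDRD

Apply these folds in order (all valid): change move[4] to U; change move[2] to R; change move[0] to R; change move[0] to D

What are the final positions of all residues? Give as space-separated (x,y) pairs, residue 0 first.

Answer: (0,0) (0,-1) (1,-1) (2,-1) (3,-1) (3,0)

Derivation:
Initial moves: URDRD
Fold: move[4]->U => URDRU (positions: [(0, 0), (0, 1), (1, 1), (1, 0), (2, 0), (2, 1)])
Fold: move[2]->R => URRRU (positions: [(0, 0), (0, 1), (1, 1), (2, 1), (3, 1), (3, 2)])
Fold: move[0]->R => RRRRU (positions: [(0, 0), (1, 0), (2, 0), (3, 0), (4, 0), (4, 1)])
Fold: move[0]->D => DRRRU (positions: [(0, 0), (0, -1), (1, -1), (2, -1), (3, -1), (3, 0)])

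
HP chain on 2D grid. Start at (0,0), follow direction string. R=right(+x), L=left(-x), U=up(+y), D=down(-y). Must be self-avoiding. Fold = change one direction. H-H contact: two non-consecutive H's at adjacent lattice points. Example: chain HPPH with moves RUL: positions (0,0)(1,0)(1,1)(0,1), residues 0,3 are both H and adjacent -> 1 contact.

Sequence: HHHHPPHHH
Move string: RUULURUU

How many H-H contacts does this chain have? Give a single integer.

Answer: 1

Derivation:
Positions: [(0, 0), (1, 0), (1, 1), (1, 2), (0, 2), (0, 3), (1, 3), (1, 4), (1, 5)]
H-H contact: residue 3 @(1,2) - residue 6 @(1, 3)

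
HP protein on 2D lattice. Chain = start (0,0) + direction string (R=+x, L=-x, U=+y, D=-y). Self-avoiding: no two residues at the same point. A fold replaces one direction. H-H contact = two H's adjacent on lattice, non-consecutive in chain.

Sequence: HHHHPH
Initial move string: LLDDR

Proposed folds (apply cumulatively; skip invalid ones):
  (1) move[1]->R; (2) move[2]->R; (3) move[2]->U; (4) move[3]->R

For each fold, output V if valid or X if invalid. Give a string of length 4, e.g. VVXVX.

Initial: LLDDR -> [(0, 0), (-1, 0), (-2, 0), (-2, -1), (-2, -2), (-1, -2)]
Fold 1: move[1]->R => LRDDR INVALID (collision), skipped
Fold 2: move[2]->R => LLRDR INVALID (collision), skipped
Fold 3: move[2]->U => LLUDR INVALID (collision), skipped
Fold 4: move[3]->R => LLDRR VALID

Answer: XXXV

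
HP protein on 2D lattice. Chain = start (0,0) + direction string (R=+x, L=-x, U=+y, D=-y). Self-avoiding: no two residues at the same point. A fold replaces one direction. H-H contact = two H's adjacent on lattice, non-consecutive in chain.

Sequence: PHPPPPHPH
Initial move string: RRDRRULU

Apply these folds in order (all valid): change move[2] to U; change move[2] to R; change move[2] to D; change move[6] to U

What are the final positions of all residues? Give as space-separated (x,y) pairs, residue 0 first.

Initial moves: RRDRRULU
Fold: move[2]->U => RRURRULU (positions: [(0, 0), (1, 0), (2, 0), (2, 1), (3, 1), (4, 1), (4, 2), (3, 2), (3, 3)])
Fold: move[2]->R => RRRRRULU (positions: [(0, 0), (1, 0), (2, 0), (3, 0), (4, 0), (5, 0), (5, 1), (4, 1), (4, 2)])
Fold: move[2]->D => RRDRRULU (positions: [(0, 0), (1, 0), (2, 0), (2, -1), (3, -1), (4, -1), (4, 0), (3, 0), (3, 1)])
Fold: move[6]->U => RRDRRUUU (positions: [(0, 0), (1, 0), (2, 0), (2, -1), (3, -1), (4, -1), (4, 0), (4, 1), (4, 2)])

Answer: (0,0) (1,0) (2,0) (2,-1) (3,-1) (4,-1) (4,0) (4,1) (4,2)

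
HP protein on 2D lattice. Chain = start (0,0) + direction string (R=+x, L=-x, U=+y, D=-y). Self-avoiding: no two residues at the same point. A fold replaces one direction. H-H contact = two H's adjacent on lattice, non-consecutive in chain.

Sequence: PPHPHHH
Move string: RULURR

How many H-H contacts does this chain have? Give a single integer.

Positions: [(0, 0), (1, 0), (1, 1), (0, 1), (0, 2), (1, 2), (2, 2)]
H-H contact: residue 2 @(1,1) - residue 5 @(1, 2)

Answer: 1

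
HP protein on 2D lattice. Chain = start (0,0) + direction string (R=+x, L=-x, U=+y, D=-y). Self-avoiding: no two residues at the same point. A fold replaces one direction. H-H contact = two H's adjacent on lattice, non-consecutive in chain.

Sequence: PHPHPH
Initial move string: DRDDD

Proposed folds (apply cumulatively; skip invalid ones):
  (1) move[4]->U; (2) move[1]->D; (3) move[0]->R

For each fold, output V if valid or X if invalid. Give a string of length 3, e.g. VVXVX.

Initial: DRDDD -> [(0, 0), (0, -1), (1, -1), (1, -2), (1, -3), (1, -4)]
Fold 1: move[4]->U => DRDDU INVALID (collision), skipped
Fold 2: move[1]->D => DDDDD VALID
Fold 3: move[0]->R => RDDDD VALID

Answer: XVV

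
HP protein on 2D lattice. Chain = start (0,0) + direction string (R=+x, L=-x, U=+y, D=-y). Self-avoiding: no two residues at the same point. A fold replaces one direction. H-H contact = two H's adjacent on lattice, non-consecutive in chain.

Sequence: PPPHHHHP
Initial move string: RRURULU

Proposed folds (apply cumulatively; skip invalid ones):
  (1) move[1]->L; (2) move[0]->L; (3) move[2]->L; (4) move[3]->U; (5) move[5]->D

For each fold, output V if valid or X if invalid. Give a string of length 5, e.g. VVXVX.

Initial: RRURULU -> [(0, 0), (1, 0), (2, 0), (2, 1), (3, 1), (3, 2), (2, 2), (2, 3)]
Fold 1: move[1]->L => RLURULU INVALID (collision), skipped
Fold 2: move[0]->L => LRURULU INVALID (collision), skipped
Fold 3: move[2]->L => RRLRULU INVALID (collision), skipped
Fold 4: move[3]->U => RRUUULU VALID
Fold 5: move[5]->D => RRUUUDU INVALID (collision), skipped

Answer: XXXVX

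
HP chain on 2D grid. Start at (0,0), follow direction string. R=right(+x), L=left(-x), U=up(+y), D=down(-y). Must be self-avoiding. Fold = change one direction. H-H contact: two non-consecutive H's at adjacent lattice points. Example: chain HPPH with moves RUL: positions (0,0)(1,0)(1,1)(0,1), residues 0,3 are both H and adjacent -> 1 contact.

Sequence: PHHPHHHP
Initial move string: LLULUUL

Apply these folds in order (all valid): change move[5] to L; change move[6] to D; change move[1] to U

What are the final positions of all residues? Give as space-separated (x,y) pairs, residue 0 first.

Answer: (0,0) (-1,0) (-1,1) (-1,2) (-2,2) (-2,3) (-3,3) (-3,2)

Derivation:
Initial moves: LLULUUL
Fold: move[5]->L => LLULULL (positions: [(0, 0), (-1, 0), (-2, 0), (-2, 1), (-3, 1), (-3, 2), (-4, 2), (-5, 2)])
Fold: move[6]->D => LLULULD (positions: [(0, 0), (-1, 0), (-2, 0), (-2, 1), (-3, 1), (-3, 2), (-4, 2), (-4, 1)])
Fold: move[1]->U => LUULULD (positions: [(0, 0), (-1, 0), (-1, 1), (-1, 2), (-2, 2), (-2, 3), (-3, 3), (-3, 2)])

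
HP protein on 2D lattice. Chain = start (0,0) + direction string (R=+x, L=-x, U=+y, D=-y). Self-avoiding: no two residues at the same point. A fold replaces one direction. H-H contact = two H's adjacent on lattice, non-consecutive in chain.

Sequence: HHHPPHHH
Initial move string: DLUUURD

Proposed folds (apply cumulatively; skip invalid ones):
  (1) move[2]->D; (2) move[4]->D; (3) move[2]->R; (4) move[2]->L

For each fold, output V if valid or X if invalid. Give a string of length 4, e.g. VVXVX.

Answer: XXXV

Derivation:
Initial: DLUUURD -> [(0, 0), (0, -1), (-1, -1), (-1, 0), (-1, 1), (-1, 2), (0, 2), (0, 1)]
Fold 1: move[2]->D => DLDUURD INVALID (collision), skipped
Fold 2: move[4]->D => DLUUDRD INVALID (collision), skipped
Fold 3: move[2]->R => DLRUURD INVALID (collision), skipped
Fold 4: move[2]->L => DLLUURD VALID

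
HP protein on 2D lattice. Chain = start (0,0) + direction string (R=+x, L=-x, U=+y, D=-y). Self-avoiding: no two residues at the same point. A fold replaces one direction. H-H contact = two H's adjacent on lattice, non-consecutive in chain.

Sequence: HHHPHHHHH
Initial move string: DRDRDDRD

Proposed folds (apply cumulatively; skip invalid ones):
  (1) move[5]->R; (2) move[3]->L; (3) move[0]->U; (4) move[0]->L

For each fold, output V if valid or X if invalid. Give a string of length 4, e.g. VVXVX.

Answer: VVXX

Derivation:
Initial: DRDRDDRD -> [(0, 0), (0, -1), (1, -1), (1, -2), (2, -2), (2, -3), (2, -4), (3, -4), (3, -5)]
Fold 1: move[5]->R => DRDRDRRD VALID
Fold 2: move[3]->L => DRDLDRRD VALID
Fold 3: move[0]->U => URDLDRRD INVALID (collision), skipped
Fold 4: move[0]->L => LRDLDRRD INVALID (collision), skipped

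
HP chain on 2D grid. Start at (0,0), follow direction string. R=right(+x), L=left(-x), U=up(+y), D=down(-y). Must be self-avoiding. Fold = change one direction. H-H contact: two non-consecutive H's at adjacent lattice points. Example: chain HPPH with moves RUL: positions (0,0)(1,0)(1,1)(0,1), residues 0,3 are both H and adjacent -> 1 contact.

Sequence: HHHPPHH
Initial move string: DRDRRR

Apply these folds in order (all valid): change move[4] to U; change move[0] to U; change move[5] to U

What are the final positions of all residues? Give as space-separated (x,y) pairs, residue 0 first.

Initial moves: DRDRRR
Fold: move[4]->U => DRDRUR (positions: [(0, 0), (0, -1), (1, -1), (1, -2), (2, -2), (2, -1), (3, -1)])
Fold: move[0]->U => URDRUR (positions: [(0, 0), (0, 1), (1, 1), (1, 0), (2, 0), (2, 1), (3, 1)])
Fold: move[5]->U => URDRUU (positions: [(0, 0), (0, 1), (1, 1), (1, 0), (2, 0), (2, 1), (2, 2)])

Answer: (0,0) (0,1) (1,1) (1,0) (2,0) (2,1) (2,2)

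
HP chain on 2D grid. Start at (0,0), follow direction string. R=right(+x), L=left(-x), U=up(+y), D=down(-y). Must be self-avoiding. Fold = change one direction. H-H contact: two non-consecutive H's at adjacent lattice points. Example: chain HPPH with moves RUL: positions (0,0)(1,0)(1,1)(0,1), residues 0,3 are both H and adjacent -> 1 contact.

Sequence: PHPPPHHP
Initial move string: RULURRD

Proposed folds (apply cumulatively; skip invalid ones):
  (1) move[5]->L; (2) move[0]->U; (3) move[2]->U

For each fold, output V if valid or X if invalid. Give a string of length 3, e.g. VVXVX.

Answer: XVV

Derivation:
Initial: RULURRD -> [(0, 0), (1, 0), (1, 1), (0, 1), (0, 2), (1, 2), (2, 2), (2, 1)]
Fold 1: move[5]->L => RULURLD INVALID (collision), skipped
Fold 2: move[0]->U => UULURRD VALID
Fold 3: move[2]->U => UUUURRD VALID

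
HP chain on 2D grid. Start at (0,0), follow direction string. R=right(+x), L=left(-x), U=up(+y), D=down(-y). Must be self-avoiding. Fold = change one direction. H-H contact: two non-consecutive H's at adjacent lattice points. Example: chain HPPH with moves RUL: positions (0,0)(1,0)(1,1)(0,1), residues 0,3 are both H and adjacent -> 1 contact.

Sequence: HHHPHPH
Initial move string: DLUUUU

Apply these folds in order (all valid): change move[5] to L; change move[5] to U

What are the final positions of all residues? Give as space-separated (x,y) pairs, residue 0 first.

Initial moves: DLUUUU
Fold: move[5]->L => DLUUUL (positions: [(0, 0), (0, -1), (-1, -1), (-1, 0), (-1, 1), (-1, 2), (-2, 2)])
Fold: move[5]->U => DLUUUU (positions: [(0, 0), (0, -1), (-1, -1), (-1, 0), (-1, 1), (-1, 2), (-1, 3)])

Answer: (0,0) (0,-1) (-1,-1) (-1,0) (-1,1) (-1,2) (-1,3)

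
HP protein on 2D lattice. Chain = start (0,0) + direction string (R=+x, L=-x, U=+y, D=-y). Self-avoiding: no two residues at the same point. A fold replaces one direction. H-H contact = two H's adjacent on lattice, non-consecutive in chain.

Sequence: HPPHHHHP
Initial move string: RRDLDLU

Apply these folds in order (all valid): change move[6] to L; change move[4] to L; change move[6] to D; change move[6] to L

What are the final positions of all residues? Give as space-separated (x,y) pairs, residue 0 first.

Answer: (0,0) (1,0) (2,0) (2,-1) (1,-1) (0,-1) (-1,-1) (-2,-1)

Derivation:
Initial moves: RRDLDLU
Fold: move[6]->L => RRDLDLL (positions: [(0, 0), (1, 0), (2, 0), (2, -1), (1, -1), (1, -2), (0, -2), (-1, -2)])
Fold: move[4]->L => RRDLLLL (positions: [(0, 0), (1, 0), (2, 0), (2, -1), (1, -1), (0, -1), (-1, -1), (-2, -1)])
Fold: move[6]->D => RRDLLLD (positions: [(0, 0), (1, 0), (2, 0), (2, -1), (1, -1), (0, -1), (-1, -1), (-1, -2)])
Fold: move[6]->L => RRDLLLL (positions: [(0, 0), (1, 0), (2, 0), (2, -1), (1, -1), (0, -1), (-1, -1), (-2, -1)])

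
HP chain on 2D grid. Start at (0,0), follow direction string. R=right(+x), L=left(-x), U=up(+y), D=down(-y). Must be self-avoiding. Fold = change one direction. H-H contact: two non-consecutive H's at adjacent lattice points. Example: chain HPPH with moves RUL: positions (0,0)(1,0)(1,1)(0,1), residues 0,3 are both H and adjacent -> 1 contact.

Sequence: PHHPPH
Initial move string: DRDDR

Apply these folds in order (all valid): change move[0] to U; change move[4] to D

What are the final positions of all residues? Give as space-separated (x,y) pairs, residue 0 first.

Initial moves: DRDDR
Fold: move[0]->U => URDDR (positions: [(0, 0), (0, 1), (1, 1), (1, 0), (1, -1), (2, -1)])
Fold: move[4]->D => URDDD (positions: [(0, 0), (0, 1), (1, 1), (1, 0), (1, -1), (1, -2)])

Answer: (0,0) (0,1) (1,1) (1,0) (1,-1) (1,-2)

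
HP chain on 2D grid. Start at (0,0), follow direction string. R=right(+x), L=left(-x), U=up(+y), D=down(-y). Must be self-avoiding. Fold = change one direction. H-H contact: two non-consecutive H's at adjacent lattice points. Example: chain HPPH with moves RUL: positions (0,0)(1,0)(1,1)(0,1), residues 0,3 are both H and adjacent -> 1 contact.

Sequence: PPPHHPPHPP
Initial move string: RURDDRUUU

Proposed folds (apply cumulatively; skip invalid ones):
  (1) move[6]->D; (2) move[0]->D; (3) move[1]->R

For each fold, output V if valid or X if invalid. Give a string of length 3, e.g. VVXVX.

Answer: XXV

Derivation:
Initial: RURDDRUUU -> [(0, 0), (1, 0), (1, 1), (2, 1), (2, 0), (2, -1), (3, -1), (3, 0), (3, 1), (3, 2)]
Fold 1: move[6]->D => RURDDRDUU INVALID (collision), skipped
Fold 2: move[0]->D => DURDDRUUU INVALID (collision), skipped
Fold 3: move[1]->R => RRRDDRUUU VALID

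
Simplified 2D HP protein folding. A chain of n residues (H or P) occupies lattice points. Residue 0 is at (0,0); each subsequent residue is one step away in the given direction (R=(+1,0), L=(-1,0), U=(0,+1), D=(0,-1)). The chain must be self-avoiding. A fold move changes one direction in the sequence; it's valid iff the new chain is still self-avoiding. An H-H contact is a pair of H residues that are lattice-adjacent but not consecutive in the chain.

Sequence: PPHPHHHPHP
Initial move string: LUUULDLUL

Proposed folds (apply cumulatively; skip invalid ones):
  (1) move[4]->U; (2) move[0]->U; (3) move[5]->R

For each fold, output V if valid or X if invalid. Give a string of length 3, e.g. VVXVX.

Initial: LUUULDLUL -> [(0, 0), (-1, 0), (-1, 1), (-1, 2), (-1, 3), (-2, 3), (-2, 2), (-3, 2), (-3, 3), (-4, 3)]
Fold 1: move[4]->U => LUUUUDLUL INVALID (collision), skipped
Fold 2: move[0]->U => UUUULDLUL VALID
Fold 3: move[5]->R => UUUULRLUL INVALID (collision), skipped

Answer: XVX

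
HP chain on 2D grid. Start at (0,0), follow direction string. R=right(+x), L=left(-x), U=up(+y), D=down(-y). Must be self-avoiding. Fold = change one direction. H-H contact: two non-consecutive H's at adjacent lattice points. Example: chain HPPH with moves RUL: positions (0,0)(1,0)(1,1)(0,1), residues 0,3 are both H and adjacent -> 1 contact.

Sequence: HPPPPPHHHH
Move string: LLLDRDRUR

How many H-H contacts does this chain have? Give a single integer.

Answer: 1

Derivation:
Positions: [(0, 0), (-1, 0), (-2, 0), (-3, 0), (-3, -1), (-2, -1), (-2, -2), (-1, -2), (-1, -1), (0, -1)]
H-H contact: residue 0 @(0,0) - residue 9 @(0, -1)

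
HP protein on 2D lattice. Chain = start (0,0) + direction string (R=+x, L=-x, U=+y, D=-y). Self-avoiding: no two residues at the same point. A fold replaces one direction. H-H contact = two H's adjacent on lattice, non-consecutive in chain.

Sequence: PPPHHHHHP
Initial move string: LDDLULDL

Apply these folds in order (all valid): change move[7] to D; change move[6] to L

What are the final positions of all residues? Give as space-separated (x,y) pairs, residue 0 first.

Answer: (0,0) (-1,0) (-1,-1) (-1,-2) (-2,-2) (-2,-1) (-3,-1) (-4,-1) (-4,-2)

Derivation:
Initial moves: LDDLULDL
Fold: move[7]->D => LDDLULDD (positions: [(0, 0), (-1, 0), (-1, -1), (-1, -2), (-2, -2), (-2, -1), (-3, -1), (-3, -2), (-3, -3)])
Fold: move[6]->L => LDDLULLD (positions: [(0, 0), (-1, 0), (-1, -1), (-1, -2), (-2, -2), (-2, -1), (-3, -1), (-4, -1), (-4, -2)])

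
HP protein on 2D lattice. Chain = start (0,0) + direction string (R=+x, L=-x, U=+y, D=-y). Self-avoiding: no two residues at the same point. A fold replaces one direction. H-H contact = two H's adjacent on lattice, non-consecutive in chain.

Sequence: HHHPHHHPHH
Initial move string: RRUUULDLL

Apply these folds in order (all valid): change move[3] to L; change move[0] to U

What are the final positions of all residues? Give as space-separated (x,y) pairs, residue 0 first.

Answer: (0,0) (0,1) (1,1) (1,2) (0,2) (0,3) (-1,3) (-1,2) (-2,2) (-3,2)

Derivation:
Initial moves: RRUUULDLL
Fold: move[3]->L => RRULULDLL (positions: [(0, 0), (1, 0), (2, 0), (2, 1), (1, 1), (1, 2), (0, 2), (0, 1), (-1, 1), (-2, 1)])
Fold: move[0]->U => URULULDLL (positions: [(0, 0), (0, 1), (1, 1), (1, 2), (0, 2), (0, 3), (-1, 3), (-1, 2), (-2, 2), (-3, 2)])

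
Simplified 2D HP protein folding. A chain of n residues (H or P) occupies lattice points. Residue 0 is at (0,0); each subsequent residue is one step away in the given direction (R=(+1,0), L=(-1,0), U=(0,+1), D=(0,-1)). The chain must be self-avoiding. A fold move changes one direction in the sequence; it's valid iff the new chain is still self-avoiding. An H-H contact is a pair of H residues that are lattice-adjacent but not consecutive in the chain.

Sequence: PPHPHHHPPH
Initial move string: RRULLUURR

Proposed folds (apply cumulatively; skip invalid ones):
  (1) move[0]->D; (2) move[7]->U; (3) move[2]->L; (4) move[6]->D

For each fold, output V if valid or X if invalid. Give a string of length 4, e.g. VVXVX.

Initial: RRULLUURR -> [(0, 0), (1, 0), (2, 0), (2, 1), (1, 1), (0, 1), (0, 2), (0, 3), (1, 3), (2, 3)]
Fold 1: move[0]->D => DRULLUURR INVALID (collision), skipped
Fold 2: move[7]->U => RRULLUUUR VALID
Fold 3: move[2]->L => RRLLLUUUR INVALID (collision), skipped
Fold 4: move[6]->D => RRULLUDUR INVALID (collision), skipped

Answer: XVXX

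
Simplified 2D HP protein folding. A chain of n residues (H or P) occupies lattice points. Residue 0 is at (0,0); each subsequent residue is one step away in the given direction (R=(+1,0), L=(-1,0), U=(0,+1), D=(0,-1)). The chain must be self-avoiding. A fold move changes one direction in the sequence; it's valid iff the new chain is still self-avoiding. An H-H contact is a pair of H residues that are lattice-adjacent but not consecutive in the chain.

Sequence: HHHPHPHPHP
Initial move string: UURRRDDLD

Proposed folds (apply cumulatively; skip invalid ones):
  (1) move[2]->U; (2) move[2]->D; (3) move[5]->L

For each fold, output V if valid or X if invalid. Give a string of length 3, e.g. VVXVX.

Initial: UURRRDDLD -> [(0, 0), (0, 1), (0, 2), (1, 2), (2, 2), (3, 2), (3, 1), (3, 0), (2, 0), (2, -1)]
Fold 1: move[2]->U => UUURRDDLD VALID
Fold 2: move[2]->D => UUDRRDDLD INVALID (collision), skipped
Fold 3: move[5]->L => UUURRLDLD INVALID (collision), skipped

Answer: VXX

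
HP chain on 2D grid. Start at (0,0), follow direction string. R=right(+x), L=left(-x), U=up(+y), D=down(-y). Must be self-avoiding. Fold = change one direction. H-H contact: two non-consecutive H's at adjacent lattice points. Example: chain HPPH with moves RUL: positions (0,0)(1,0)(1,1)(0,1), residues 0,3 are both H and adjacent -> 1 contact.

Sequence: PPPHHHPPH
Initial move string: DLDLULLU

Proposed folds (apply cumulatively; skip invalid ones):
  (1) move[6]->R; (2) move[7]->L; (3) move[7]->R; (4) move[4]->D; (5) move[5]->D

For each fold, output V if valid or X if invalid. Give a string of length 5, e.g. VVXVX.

Answer: XVXVV

Derivation:
Initial: DLDLULLU -> [(0, 0), (0, -1), (-1, -1), (-1, -2), (-2, -2), (-2, -1), (-3, -1), (-4, -1), (-4, 0)]
Fold 1: move[6]->R => DLDLULRU INVALID (collision), skipped
Fold 2: move[7]->L => DLDLULLL VALID
Fold 3: move[7]->R => DLDLULLR INVALID (collision), skipped
Fold 4: move[4]->D => DLDLDLLL VALID
Fold 5: move[5]->D => DLDLDDLL VALID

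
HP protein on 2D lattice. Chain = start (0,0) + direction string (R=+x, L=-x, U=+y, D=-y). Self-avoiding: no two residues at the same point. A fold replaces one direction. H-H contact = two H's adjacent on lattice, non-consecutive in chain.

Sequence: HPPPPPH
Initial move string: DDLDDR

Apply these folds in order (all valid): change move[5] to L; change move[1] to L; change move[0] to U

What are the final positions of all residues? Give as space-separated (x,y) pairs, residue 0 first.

Answer: (0,0) (0,1) (-1,1) (-2,1) (-2,0) (-2,-1) (-3,-1)

Derivation:
Initial moves: DDLDDR
Fold: move[5]->L => DDLDDL (positions: [(0, 0), (0, -1), (0, -2), (-1, -2), (-1, -3), (-1, -4), (-2, -4)])
Fold: move[1]->L => DLLDDL (positions: [(0, 0), (0, -1), (-1, -1), (-2, -1), (-2, -2), (-2, -3), (-3, -3)])
Fold: move[0]->U => ULLDDL (positions: [(0, 0), (0, 1), (-1, 1), (-2, 1), (-2, 0), (-2, -1), (-3, -1)])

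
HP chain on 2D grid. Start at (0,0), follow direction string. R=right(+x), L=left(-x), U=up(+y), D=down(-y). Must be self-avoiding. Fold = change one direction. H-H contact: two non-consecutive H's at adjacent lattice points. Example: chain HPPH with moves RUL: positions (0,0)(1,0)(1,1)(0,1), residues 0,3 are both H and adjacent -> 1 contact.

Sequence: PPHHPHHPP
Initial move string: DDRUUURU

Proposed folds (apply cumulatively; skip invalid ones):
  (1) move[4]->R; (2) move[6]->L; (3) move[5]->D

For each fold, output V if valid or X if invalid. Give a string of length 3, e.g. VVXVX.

Initial: DDRUUURU -> [(0, 0), (0, -1), (0, -2), (1, -2), (1, -1), (1, 0), (1, 1), (2, 1), (2, 2)]
Fold 1: move[4]->R => DDRURURU VALID
Fold 2: move[6]->L => DDRURULU VALID
Fold 3: move[5]->D => DDRURDLU INVALID (collision), skipped

Answer: VVX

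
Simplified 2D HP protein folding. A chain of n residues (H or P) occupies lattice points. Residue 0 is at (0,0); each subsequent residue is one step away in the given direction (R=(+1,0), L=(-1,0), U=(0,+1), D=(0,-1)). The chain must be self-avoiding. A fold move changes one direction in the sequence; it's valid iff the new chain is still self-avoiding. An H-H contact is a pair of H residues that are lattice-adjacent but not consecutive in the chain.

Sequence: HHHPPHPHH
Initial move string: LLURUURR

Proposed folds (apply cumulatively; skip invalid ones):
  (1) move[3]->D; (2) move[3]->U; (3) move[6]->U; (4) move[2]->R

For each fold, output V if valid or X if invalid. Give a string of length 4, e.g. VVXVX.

Initial: LLURUURR -> [(0, 0), (-1, 0), (-2, 0), (-2, 1), (-1, 1), (-1, 2), (-1, 3), (0, 3), (1, 3)]
Fold 1: move[3]->D => LLUDUURR INVALID (collision), skipped
Fold 2: move[3]->U => LLUUUURR VALID
Fold 3: move[6]->U => LLUUUUUR VALID
Fold 4: move[2]->R => LLRUUUUR INVALID (collision), skipped

Answer: XVVX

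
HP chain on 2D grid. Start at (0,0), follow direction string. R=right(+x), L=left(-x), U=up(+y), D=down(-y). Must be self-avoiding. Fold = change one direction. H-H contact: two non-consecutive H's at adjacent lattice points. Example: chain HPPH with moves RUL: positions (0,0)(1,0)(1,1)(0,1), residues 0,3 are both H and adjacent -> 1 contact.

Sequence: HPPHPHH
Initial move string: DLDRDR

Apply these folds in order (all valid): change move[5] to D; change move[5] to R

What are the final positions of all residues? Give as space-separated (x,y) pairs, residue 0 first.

Answer: (0,0) (0,-1) (-1,-1) (-1,-2) (0,-2) (0,-3) (1,-3)

Derivation:
Initial moves: DLDRDR
Fold: move[5]->D => DLDRDD (positions: [(0, 0), (0, -1), (-1, -1), (-1, -2), (0, -2), (0, -3), (0, -4)])
Fold: move[5]->R => DLDRDR (positions: [(0, 0), (0, -1), (-1, -1), (-1, -2), (0, -2), (0, -3), (1, -3)])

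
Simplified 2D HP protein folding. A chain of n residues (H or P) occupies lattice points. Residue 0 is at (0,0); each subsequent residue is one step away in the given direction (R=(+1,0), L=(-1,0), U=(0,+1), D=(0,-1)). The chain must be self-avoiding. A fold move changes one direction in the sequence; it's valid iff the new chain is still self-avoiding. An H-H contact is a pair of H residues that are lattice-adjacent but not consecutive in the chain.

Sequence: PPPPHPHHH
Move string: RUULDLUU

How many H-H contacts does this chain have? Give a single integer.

Answer: 1

Derivation:
Positions: [(0, 0), (1, 0), (1, 1), (1, 2), (0, 2), (0, 1), (-1, 1), (-1, 2), (-1, 3)]
H-H contact: residue 4 @(0,2) - residue 7 @(-1, 2)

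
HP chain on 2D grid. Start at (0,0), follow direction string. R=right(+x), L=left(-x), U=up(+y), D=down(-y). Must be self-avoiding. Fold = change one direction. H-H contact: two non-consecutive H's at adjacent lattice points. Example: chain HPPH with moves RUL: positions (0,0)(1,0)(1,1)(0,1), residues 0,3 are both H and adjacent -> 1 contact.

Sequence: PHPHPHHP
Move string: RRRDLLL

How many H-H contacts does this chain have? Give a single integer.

Positions: [(0, 0), (1, 0), (2, 0), (3, 0), (3, -1), (2, -1), (1, -1), (0, -1)]
H-H contact: residue 1 @(1,0) - residue 6 @(1, -1)

Answer: 1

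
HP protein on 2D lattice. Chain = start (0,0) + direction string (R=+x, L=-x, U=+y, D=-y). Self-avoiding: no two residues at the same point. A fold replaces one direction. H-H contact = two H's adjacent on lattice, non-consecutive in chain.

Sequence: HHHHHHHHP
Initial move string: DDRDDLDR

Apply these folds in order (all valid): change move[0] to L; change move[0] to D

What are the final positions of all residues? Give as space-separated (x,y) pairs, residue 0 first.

Initial moves: DDRDDLDR
Fold: move[0]->L => LDRDDLDR (positions: [(0, 0), (-1, 0), (-1, -1), (0, -1), (0, -2), (0, -3), (-1, -3), (-1, -4), (0, -4)])
Fold: move[0]->D => DDRDDLDR (positions: [(0, 0), (0, -1), (0, -2), (1, -2), (1, -3), (1, -4), (0, -4), (0, -5), (1, -5)])

Answer: (0,0) (0,-1) (0,-2) (1,-2) (1,-3) (1,-4) (0,-4) (0,-5) (1,-5)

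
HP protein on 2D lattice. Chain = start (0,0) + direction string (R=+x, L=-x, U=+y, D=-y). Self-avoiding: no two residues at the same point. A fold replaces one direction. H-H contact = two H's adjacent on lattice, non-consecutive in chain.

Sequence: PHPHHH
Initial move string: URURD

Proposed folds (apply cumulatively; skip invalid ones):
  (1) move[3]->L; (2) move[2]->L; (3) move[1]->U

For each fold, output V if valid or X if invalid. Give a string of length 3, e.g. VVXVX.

Answer: XXV

Derivation:
Initial: URURD -> [(0, 0), (0, 1), (1, 1), (1, 2), (2, 2), (2, 1)]
Fold 1: move[3]->L => URULD INVALID (collision), skipped
Fold 2: move[2]->L => URLRD INVALID (collision), skipped
Fold 3: move[1]->U => UUURD VALID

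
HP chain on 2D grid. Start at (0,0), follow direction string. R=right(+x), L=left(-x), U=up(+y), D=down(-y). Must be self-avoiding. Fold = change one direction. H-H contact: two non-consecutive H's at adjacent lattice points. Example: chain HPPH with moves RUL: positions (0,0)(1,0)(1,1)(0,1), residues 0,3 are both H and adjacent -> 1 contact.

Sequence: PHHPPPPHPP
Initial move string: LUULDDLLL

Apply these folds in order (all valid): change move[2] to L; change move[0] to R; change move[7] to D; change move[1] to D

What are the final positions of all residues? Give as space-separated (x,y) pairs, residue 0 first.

Answer: (0,0) (1,0) (1,-1) (0,-1) (-1,-1) (-1,-2) (-1,-3) (-2,-3) (-2,-4) (-3,-4)

Derivation:
Initial moves: LUULDDLLL
Fold: move[2]->L => LULLDDLLL (positions: [(0, 0), (-1, 0), (-1, 1), (-2, 1), (-3, 1), (-3, 0), (-3, -1), (-4, -1), (-5, -1), (-6, -1)])
Fold: move[0]->R => RULLDDLLL (positions: [(0, 0), (1, 0), (1, 1), (0, 1), (-1, 1), (-1, 0), (-1, -1), (-2, -1), (-3, -1), (-4, -1)])
Fold: move[7]->D => RULLDDLDL (positions: [(0, 0), (1, 0), (1, 1), (0, 1), (-1, 1), (-1, 0), (-1, -1), (-2, -1), (-2, -2), (-3, -2)])
Fold: move[1]->D => RDLLDDLDL (positions: [(0, 0), (1, 0), (1, -1), (0, -1), (-1, -1), (-1, -2), (-1, -3), (-2, -3), (-2, -4), (-3, -4)])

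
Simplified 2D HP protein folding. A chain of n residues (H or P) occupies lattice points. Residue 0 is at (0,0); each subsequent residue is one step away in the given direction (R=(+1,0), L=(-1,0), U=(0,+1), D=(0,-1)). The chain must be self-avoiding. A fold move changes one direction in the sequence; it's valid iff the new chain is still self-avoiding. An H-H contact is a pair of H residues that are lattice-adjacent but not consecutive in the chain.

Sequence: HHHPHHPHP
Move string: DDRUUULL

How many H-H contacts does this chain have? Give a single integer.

Positions: [(0, 0), (0, -1), (0, -2), (1, -2), (1, -1), (1, 0), (1, 1), (0, 1), (-1, 1)]
H-H contact: residue 0 @(0,0) - residue 5 @(1, 0)
H-H contact: residue 0 @(0,0) - residue 7 @(0, 1)
H-H contact: residue 1 @(0,-1) - residue 4 @(1, -1)

Answer: 3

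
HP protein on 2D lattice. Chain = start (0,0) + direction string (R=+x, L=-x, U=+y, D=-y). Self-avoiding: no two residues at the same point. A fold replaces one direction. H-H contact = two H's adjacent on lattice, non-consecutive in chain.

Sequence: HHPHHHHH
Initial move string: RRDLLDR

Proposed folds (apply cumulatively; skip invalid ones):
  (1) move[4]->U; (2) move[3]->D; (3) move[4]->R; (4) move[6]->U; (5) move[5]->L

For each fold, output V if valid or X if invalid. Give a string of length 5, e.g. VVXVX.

Initial: RRDLLDR -> [(0, 0), (1, 0), (2, 0), (2, -1), (1, -1), (0, -1), (0, -2), (1, -2)]
Fold 1: move[4]->U => RRDLUDR INVALID (collision), skipped
Fold 2: move[3]->D => RRDDLDR VALID
Fold 3: move[4]->R => RRDDRDR VALID
Fold 4: move[6]->U => RRDDRDU INVALID (collision), skipped
Fold 5: move[5]->L => RRDDRLR INVALID (collision), skipped

Answer: XVVXX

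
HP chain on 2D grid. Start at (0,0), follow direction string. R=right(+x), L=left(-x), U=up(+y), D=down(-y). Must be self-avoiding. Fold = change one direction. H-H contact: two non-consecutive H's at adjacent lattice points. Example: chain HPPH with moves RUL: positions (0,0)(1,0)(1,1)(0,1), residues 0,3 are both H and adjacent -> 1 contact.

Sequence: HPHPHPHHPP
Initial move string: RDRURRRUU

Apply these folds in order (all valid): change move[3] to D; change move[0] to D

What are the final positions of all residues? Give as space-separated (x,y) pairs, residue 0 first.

Answer: (0,0) (0,-1) (0,-2) (1,-2) (1,-3) (2,-3) (3,-3) (4,-3) (4,-2) (4,-1)

Derivation:
Initial moves: RDRURRRUU
Fold: move[3]->D => RDRDRRRUU (positions: [(0, 0), (1, 0), (1, -1), (2, -1), (2, -2), (3, -2), (4, -2), (5, -2), (5, -1), (5, 0)])
Fold: move[0]->D => DDRDRRRUU (positions: [(0, 0), (0, -1), (0, -2), (1, -2), (1, -3), (2, -3), (3, -3), (4, -3), (4, -2), (4, -1)])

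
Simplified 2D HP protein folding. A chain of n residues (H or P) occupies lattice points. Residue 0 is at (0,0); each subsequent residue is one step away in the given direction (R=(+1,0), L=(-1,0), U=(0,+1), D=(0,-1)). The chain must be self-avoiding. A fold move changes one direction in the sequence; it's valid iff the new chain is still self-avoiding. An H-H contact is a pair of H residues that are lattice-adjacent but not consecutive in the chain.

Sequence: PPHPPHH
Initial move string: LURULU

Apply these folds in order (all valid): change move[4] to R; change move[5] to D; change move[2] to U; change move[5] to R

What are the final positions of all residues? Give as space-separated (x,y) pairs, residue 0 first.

Initial moves: LURULU
Fold: move[4]->R => LURURU (positions: [(0, 0), (-1, 0), (-1, 1), (0, 1), (0, 2), (1, 2), (1, 3)])
Fold: move[5]->D => LURURD (positions: [(0, 0), (-1, 0), (-1, 1), (0, 1), (0, 2), (1, 2), (1, 1)])
Fold: move[2]->U => LUUURD (positions: [(0, 0), (-1, 0), (-1, 1), (-1, 2), (-1, 3), (0, 3), (0, 2)])
Fold: move[5]->R => LUUURR (positions: [(0, 0), (-1, 0), (-1, 1), (-1, 2), (-1, 3), (0, 3), (1, 3)])

Answer: (0,0) (-1,0) (-1,1) (-1,2) (-1,3) (0,3) (1,3)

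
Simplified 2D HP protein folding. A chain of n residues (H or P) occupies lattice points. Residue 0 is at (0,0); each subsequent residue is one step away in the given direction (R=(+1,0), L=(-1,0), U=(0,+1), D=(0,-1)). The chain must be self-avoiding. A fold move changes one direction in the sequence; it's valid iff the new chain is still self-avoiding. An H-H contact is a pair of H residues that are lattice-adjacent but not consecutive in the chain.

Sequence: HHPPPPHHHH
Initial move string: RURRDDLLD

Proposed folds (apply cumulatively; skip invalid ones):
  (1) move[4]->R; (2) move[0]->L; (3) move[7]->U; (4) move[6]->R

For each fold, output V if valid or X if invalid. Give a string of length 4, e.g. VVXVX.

Initial: RURRDDLLD -> [(0, 0), (1, 0), (1, 1), (2, 1), (3, 1), (3, 0), (3, -1), (2, -1), (1, -1), (1, -2)]
Fold 1: move[4]->R => RURRRDLLD VALID
Fold 2: move[0]->L => LURRRDLLD INVALID (collision), skipped
Fold 3: move[7]->U => RURRRDLUD INVALID (collision), skipped
Fold 4: move[6]->R => RURRRDRLD INVALID (collision), skipped

Answer: VXXX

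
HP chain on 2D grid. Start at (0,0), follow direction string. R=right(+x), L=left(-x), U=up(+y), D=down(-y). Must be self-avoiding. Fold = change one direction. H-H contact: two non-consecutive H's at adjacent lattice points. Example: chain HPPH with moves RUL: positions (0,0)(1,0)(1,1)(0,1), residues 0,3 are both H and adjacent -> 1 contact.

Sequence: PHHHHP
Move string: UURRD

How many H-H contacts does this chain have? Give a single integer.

Positions: [(0, 0), (0, 1), (0, 2), (1, 2), (2, 2), (2, 1)]
No H-H contacts found.

Answer: 0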